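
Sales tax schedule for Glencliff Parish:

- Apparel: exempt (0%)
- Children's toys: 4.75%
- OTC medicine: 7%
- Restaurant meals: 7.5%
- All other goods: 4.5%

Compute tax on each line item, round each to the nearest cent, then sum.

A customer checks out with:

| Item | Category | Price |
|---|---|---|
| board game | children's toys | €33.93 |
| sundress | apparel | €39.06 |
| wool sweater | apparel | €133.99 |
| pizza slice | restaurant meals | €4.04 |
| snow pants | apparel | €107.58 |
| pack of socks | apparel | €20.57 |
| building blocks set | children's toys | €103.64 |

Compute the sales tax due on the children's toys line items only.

€6.53

Board game €33.93: children's toys → 4.75% → €1.61
Building blocks set €103.64: children's toys → 4.75% → €4.92
Tax on children's toys = €1.61 + €4.92 = €6.53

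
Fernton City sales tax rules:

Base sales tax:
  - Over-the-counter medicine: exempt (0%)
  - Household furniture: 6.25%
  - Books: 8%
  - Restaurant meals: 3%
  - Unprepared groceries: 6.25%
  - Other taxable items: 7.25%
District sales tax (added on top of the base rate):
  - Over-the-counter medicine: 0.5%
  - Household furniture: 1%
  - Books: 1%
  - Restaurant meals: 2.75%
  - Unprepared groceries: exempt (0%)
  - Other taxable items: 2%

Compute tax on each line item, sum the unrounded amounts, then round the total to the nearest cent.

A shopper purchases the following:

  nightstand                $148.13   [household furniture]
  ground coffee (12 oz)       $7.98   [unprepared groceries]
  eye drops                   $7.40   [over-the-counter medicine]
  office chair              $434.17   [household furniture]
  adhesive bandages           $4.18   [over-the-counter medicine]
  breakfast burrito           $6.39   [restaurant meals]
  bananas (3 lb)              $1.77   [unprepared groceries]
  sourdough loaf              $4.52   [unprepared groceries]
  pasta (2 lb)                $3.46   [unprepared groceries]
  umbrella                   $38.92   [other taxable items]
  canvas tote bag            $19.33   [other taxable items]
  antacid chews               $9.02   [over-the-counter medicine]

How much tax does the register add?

Nightstand $148.13: household furniture → 6.25% + 1% district = 7.25% → $10.739425
Ground coffee (12 oz) $7.98: unprepared groceries → 6.25% + 0% district = 6.25% → $0.49875
Eye drops $7.40: over-the-counter medicine → 0% + 0.5% district = 0.5% → $0.037
Office chair $434.17: household furniture → 6.25% + 1% district = 7.25% → $31.477325
Adhesive bandages $4.18: over-the-counter medicine → 0% + 0.5% district = 0.5% → $0.0209
Breakfast burrito $6.39: restaurant meals → 3% + 2.75% district = 5.75% → $0.367425
Bananas (3 lb) $1.77: unprepared groceries → 6.25% + 0% district = 6.25% → $0.110625
Sourdough loaf $4.52: unprepared groceries → 6.25% + 0% district = 6.25% → $0.2825
Pasta (2 lb) $3.46: unprepared groceries → 6.25% + 0% district = 6.25% → $0.21625
Umbrella $38.92: other taxable items → 7.25% + 2% district = 9.25% → $3.6001
Canvas tote bag $19.33: other taxable items → 7.25% + 2% district = 9.25% → $1.788025
Antacid chews $9.02: over-the-counter medicine → 0% + 0.5% district = 0.5% → $0.0451
Unrounded tax sum = $49.183425 → $49.18

$49.18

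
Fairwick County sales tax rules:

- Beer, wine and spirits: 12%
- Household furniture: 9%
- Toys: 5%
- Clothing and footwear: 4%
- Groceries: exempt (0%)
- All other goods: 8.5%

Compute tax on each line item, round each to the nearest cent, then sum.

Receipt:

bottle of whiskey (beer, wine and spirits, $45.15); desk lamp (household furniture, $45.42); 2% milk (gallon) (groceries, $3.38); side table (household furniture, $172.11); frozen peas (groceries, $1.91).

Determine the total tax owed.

Bottle of whiskey $45.15: beer, wine and spirits → 12% → $5.42
Desk lamp $45.42: household furniture → 9% → $4.09
2% milk (gallon) $3.38: groceries → 0% → $0.00
Side table $172.11: household furniture → 9% → $15.49
Frozen peas $1.91: groceries → 0% → $0.00
Total tax = $5.42 + $4.09 + $15.49 = $25.00

$25.00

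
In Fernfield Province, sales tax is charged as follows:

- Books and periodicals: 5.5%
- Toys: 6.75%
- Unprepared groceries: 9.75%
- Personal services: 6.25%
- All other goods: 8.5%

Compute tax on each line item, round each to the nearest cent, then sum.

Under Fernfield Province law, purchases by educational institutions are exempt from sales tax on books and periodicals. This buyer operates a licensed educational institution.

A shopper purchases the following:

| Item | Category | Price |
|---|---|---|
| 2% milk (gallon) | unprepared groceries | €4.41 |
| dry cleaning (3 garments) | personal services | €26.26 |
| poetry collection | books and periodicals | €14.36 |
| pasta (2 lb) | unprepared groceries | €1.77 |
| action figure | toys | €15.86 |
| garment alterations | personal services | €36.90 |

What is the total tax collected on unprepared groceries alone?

€0.60

2% milk (gallon) €4.41: unprepared groceries → 9.75% → €0.43
Pasta (2 lb) €1.77: unprepared groceries → 9.75% → €0.17
Tax on unprepared groceries = €0.43 + €0.17 = €0.60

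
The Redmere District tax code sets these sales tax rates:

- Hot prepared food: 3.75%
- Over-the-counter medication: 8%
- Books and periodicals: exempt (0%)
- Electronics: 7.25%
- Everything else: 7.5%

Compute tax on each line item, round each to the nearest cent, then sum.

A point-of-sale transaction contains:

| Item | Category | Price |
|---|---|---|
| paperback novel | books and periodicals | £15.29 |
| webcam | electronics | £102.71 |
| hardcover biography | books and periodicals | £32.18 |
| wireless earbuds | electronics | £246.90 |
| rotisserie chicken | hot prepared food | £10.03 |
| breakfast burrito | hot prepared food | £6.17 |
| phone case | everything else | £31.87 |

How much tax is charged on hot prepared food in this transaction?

£0.61

Rotisserie chicken £10.03: hot prepared food → 3.75% → £0.38
Breakfast burrito £6.17: hot prepared food → 3.75% → £0.23
Tax on hot prepared food = £0.38 + £0.23 = £0.61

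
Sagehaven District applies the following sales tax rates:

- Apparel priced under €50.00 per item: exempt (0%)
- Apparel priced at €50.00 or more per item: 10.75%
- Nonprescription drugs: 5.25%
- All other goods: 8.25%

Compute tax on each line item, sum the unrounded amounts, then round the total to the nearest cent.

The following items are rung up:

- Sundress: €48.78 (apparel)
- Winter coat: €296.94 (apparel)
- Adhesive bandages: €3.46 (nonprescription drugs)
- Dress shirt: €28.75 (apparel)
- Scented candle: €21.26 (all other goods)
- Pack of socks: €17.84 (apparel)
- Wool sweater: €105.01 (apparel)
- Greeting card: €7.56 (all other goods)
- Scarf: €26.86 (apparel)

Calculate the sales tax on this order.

€45.77

Sundress €48.78: apparel, under €50.00 → 0% → €0.00
Winter coat €296.94: apparel, €50.00 or more → 10.75% → €31.92105
Adhesive bandages €3.46: nonprescription drugs → 5.25% → €0.18165
Dress shirt €28.75: apparel, under €50.00 → 0% → €0.00
Scented candle €21.26: all other goods → 8.25% → €1.75395
Pack of socks €17.84: apparel, under €50.00 → 0% → €0.00
Wool sweater €105.01: apparel, €50.00 or more → 10.75% → €11.288575
Greeting card €7.56: all other goods → 8.25% → €0.6237
Scarf €26.86: apparel, under €50.00 → 0% → €0.00
Unrounded tax sum = €45.768925 → €45.77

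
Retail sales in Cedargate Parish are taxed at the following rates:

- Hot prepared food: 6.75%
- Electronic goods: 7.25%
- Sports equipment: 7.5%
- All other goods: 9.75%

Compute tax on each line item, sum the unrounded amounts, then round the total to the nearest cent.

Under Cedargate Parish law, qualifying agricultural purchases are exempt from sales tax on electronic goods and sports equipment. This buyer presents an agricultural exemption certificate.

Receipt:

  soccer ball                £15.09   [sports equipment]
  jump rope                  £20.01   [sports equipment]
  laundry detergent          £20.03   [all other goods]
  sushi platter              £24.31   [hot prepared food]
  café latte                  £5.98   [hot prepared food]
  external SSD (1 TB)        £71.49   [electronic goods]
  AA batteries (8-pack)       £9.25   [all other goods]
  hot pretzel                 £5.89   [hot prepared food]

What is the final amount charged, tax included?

Soccer ball £15.09: sports equipment, buyer-exempt → 0% → £0.00
Jump rope £20.01: sports equipment, buyer-exempt → 0% → £0.00
Laundry detergent £20.03: all other goods → 9.75% → £1.952925
Sushi platter £24.31: hot prepared food → 6.75% → £1.640925
Café latte £5.98: hot prepared food → 6.75% → £0.40365
External SSD (1 TB) £71.49: electronic goods, buyer-exempt → 0% → £0.00
AA batteries (8-pack) £9.25: all other goods → 9.75% → £0.901875
Hot pretzel £5.89: hot prepared food → 6.75% → £0.397575
Subtotal = £172.05; unrounded tax = £5.29695 → £5.30; total due = £177.35

£177.35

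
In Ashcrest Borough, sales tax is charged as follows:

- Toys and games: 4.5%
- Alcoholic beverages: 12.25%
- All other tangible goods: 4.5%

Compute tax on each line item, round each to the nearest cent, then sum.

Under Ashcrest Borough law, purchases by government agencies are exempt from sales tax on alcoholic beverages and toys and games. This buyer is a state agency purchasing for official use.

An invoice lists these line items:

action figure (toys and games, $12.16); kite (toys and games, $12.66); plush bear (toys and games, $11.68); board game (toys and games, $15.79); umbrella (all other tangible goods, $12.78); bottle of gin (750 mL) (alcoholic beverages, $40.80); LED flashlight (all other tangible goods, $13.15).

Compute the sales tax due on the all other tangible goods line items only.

Umbrella $12.78: all other tangible goods → 4.5% → $0.58
LED flashlight $13.15: all other tangible goods → 4.5% → $0.59
Tax on all other tangible goods = $0.58 + $0.59 = $1.17

$1.17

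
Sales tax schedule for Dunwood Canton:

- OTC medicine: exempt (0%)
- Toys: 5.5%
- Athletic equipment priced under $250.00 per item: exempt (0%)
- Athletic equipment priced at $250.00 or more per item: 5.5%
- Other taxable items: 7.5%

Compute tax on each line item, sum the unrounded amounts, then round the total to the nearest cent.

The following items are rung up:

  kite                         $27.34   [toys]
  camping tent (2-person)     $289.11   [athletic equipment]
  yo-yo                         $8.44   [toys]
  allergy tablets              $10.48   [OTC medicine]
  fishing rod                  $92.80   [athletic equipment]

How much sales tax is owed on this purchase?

$17.87

Kite $27.34: toys → 5.5% → $1.5037
Camping tent (2-person) $289.11: athletic equipment, $250.00 or more → 5.5% → $15.90105
Yo-yo $8.44: toys → 5.5% → $0.4642
Allergy tablets $10.48: OTC medicine → 0% → $0.00
Fishing rod $92.80: athletic equipment, under $250.00 → 0% → $0.00
Unrounded tax sum = $17.86895 → $17.87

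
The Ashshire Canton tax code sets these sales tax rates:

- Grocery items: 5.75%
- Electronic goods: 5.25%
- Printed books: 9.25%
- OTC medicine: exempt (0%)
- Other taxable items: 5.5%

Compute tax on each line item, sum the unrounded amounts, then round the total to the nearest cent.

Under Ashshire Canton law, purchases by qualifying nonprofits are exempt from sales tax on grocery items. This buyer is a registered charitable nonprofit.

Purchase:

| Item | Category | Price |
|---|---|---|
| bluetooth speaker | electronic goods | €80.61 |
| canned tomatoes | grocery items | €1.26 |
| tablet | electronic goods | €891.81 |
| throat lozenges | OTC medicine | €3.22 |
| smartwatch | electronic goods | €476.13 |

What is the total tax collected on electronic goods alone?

€76.05

Bluetooth speaker €80.61: electronic goods → 5.25% → €4.232025
Tablet €891.81: electronic goods → 5.25% → €46.820025
Smartwatch €476.13: electronic goods → 5.25% → €24.996825
Tax on electronic goods: unrounded sum = €76.048875 → €76.05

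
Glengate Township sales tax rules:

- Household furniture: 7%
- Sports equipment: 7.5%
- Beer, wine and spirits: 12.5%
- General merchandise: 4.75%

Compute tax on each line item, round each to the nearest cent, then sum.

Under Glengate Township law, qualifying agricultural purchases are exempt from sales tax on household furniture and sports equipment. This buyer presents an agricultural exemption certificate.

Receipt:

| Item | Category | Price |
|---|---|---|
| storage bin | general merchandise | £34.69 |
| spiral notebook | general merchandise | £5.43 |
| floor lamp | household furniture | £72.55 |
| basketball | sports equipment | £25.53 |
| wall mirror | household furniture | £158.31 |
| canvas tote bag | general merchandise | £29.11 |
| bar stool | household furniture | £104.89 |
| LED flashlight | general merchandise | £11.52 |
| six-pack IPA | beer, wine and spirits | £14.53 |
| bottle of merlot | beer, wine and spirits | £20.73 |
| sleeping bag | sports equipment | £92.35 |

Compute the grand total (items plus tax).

£577.89

Storage bin £34.69: general merchandise → 4.75% → £1.65
Spiral notebook £5.43: general merchandise → 4.75% → £0.26
Floor lamp £72.55: household furniture, buyer-exempt → 0% → £0.00
Basketball £25.53: sports equipment, buyer-exempt → 0% → £0.00
Wall mirror £158.31: household furniture, buyer-exempt → 0% → £0.00
Canvas tote bag £29.11: general merchandise → 4.75% → £1.38
Bar stool £104.89: household furniture, buyer-exempt → 0% → £0.00
LED flashlight £11.52: general merchandise → 4.75% → £0.55
Six-pack IPA £14.53: beer, wine and spirits → 12.5% → £1.82
Bottle of merlot £20.73: beer, wine and spirits → 12.5% → £2.59
Sleeping bag £92.35: sports equipment, buyer-exempt → 0% → £0.00
Subtotal = £569.64; tax = £8.25; total due = £577.89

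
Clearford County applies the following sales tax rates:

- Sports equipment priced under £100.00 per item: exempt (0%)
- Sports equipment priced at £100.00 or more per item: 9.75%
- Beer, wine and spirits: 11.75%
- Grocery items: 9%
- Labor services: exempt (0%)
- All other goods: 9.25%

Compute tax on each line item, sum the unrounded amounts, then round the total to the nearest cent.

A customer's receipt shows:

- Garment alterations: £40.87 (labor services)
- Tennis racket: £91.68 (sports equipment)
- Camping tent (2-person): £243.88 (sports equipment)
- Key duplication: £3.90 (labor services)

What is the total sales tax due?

£23.78

Garment alterations £40.87: labor services → 0% → £0.00
Tennis racket £91.68: sports equipment, under £100.00 → 0% → £0.00
Camping tent (2-person) £243.88: sports equipment, £100.00 or more → 9.75% → £23.7783
Key duplication £3.90: labor services → 0% → £0.00
Unrounded tax sum = £23.7783 → £23.78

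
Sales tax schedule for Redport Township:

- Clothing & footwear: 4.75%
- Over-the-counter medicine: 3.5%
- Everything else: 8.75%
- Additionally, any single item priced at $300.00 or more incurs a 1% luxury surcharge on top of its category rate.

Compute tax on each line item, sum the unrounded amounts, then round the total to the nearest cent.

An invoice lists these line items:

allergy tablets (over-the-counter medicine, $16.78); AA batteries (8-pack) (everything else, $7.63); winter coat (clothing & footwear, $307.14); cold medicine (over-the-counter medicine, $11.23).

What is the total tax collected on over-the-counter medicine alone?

Allergy tablets $16.78: over-the-counter medicine → 3.5% → $0.5873
Cold medicine $11.23: over-the-counter medicine → 3.5% → $0.39305
Tax on over-the-counter medicine: unrounded sum = $0.98035 → $0.98

$0.98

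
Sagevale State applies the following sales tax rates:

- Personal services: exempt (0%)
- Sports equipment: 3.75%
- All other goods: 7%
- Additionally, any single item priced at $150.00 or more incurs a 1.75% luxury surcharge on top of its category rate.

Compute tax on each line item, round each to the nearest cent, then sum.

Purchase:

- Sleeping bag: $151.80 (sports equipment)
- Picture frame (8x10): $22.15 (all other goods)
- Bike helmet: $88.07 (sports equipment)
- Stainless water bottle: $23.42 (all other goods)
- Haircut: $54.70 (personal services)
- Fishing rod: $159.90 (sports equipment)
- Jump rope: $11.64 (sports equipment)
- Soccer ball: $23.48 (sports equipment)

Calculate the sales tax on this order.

$24.95

Sleeping bag $151.80: sports equipment → 3.75% + 1.75% surcharge = 5.5% → $8.35
Picture frame (8x10) $22.15: all other goods → 7% → $1.55
Bike helmet $88.07: sports equipment → 3.75% → $3.30
Stainless water bottle $23.42: all other goods → 7% → $1.64
Haircut $54.70: personal services → 0% → $0.00
Fishing rod $159.90: sports equipment → 3.75% + 1.75% surcharge = 5.5% → $8.79
Jump rope $11.64: sports equipment → 3.75% → $0.44
Soccer ball $23.48: sports equipment → 3.75% → $0.88
Total tax = $8.35 + $1.55 + $3.30 + $1.64 + $8.79 + $0.44 + $0.88 = $24.95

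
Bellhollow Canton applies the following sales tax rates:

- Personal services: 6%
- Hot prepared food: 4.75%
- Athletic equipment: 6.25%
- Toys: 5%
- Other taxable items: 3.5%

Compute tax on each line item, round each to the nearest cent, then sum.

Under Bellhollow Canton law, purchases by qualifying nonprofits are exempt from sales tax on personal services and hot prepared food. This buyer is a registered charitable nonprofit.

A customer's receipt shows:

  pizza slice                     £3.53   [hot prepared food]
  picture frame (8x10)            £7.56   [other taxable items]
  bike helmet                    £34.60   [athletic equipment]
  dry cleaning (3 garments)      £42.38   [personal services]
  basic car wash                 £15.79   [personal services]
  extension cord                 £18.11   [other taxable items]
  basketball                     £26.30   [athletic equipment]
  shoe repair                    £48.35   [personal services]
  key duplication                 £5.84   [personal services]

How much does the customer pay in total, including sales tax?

Pizza slice £3.53: hot prepared food, buyer-exempt → 0% → £0.00
Picture frame (8x10) £7.56: other taxable items → 3.5% → £0.26
Bike helmet £34.60: athletic equipment → 6.25% → £2.16
Dry cleaning (3 garments) £42.38: personal services, buyer-exempt → 0% → £0.00
Basic car wash £15.79: personal services, buyer-exempt → 0% → £0.00
Extension cord £18.11: other taxable items → 3.5% → £0.63
Basketball £26.30: athletic equipment → 6.25% → £1.64
Shoe repair £48.35: personal services, buyer-exempt → 0% → £0.00
Key duplication £5.84: personal services, buyer-exempt → 0% → £0.00
Subtotal = £202.46; tax = £4.69; total due = £207.15

£207.15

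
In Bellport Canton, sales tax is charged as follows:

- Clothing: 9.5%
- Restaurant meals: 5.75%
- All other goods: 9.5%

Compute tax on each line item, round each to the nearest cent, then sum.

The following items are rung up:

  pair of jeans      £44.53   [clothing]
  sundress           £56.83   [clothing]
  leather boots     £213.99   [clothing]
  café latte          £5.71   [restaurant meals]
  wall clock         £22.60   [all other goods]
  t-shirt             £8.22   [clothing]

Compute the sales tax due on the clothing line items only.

Pair of jeans £44.53: clothing → 9.5% → £4.23
Sundress £56.83: clothing → 9.5% → £5.40
Leather boots £213.99: clothing → 9.5% → £20.33
T-shirt £8.22: clothing → 9.5% → £0.78
Tax on clothing = £4.23 + £5.40 + £20.33 + £0.78 = £30.74

£30.74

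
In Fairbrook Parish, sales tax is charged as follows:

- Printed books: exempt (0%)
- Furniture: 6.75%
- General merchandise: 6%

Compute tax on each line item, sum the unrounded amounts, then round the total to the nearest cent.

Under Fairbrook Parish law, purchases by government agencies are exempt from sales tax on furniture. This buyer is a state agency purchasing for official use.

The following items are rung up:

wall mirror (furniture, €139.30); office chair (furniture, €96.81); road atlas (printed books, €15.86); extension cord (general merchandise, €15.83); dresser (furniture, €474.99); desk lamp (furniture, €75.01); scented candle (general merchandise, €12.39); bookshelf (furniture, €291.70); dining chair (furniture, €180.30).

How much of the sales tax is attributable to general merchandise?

Extension cord €15.83: general merchandise → 6% → €0.9498
Scented candle €12.39: general merchandise → 6% → €0.7434
Tax on general merchandise: unrounded sum = €1.6932 → €1.69

€1.69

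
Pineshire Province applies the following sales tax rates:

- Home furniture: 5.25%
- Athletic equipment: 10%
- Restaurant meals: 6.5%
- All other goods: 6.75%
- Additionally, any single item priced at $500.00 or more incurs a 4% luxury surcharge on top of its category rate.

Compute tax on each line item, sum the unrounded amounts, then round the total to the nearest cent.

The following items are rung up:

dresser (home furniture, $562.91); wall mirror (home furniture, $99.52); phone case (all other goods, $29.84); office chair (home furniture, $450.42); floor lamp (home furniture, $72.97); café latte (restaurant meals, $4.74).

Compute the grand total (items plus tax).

Dresser $562.91: home furniture → 5.25% + 4% surcharge = 9.25% → $52.069175
Wall mirror $99.52: home furniture → 5.25% → $5.2248
Phone case $29.84: all other goods → 6.75% → $2.0142
Office chair $450.42: home furniture → 5.25% → $23.64705
Floor lamp $72.97: home furniture → 5.25% → $3.830925
Café latte $4.74: restaurant meals → 6.5% → $0.3081
Subtotal = $1220.40; unrounded tax = $87.09425 → $87.09; total due = $1307.49

$1307.49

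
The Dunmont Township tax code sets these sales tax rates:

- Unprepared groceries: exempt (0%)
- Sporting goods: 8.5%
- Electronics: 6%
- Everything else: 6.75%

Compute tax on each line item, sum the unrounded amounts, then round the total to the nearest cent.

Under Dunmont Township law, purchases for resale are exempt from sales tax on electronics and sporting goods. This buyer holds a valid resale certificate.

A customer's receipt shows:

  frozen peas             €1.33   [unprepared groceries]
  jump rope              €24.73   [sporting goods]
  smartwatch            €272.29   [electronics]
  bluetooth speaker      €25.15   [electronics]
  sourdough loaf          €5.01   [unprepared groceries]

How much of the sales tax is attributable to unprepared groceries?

€0.00

Frozen peas €1.33: unprepared groceries → 0% → €0.00
Sourdough loaf €5.01: unprepared groceries → 0% → €0.00
Tax on unprepared groceries: unrounded sum = €0.00 → €0.00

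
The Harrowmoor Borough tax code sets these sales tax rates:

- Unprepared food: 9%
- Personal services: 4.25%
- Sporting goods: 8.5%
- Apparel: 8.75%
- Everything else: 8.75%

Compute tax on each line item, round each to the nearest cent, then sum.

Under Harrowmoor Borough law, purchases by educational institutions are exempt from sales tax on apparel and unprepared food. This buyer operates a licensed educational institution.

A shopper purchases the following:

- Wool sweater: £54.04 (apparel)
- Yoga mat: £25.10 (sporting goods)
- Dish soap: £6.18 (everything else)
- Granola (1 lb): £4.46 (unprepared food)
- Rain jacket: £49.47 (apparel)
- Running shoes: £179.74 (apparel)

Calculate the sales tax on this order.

Wool sweater £54.04: apparel, buyer-exempt → 0% → £0.00
Yoga mat £25.10: sporting goods → 8.5% → £2.13
Dish soap £6.18: everything else → 8.75% → £0.54
Granola (1 lb) £4.46: unprepared food, buyer-exempt → 0% → £0.00
Rain jacket £49.47: apparel, buyer-exempt → 0% → £0.00
Running shoes £179.74: apparel, buyer-exempt → 0% → £0.00
Total tax = £2.13 + £0.54 = £2.67

£2.67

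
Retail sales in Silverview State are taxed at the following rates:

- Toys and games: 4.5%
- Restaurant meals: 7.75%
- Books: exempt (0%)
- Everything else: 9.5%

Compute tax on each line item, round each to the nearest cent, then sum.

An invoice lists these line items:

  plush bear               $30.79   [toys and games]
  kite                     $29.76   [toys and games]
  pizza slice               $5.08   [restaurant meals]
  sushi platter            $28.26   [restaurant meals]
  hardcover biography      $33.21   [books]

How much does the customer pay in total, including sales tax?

Plush bear $30.79: toys and games → 4.5% → $1.39
Kite $29.76: toys and games → 4.5% → $1.34
Pizza slice $5.08: restaurant meals → 7.75% → $0.39
Sushi platter $28.26: restaurant meals → 7.75% → $2.19
Hardcover biography $33.21: books → 0% → $0.00
Subtotal = $127.10; tax = $5.31; total due = $132.41

$132.41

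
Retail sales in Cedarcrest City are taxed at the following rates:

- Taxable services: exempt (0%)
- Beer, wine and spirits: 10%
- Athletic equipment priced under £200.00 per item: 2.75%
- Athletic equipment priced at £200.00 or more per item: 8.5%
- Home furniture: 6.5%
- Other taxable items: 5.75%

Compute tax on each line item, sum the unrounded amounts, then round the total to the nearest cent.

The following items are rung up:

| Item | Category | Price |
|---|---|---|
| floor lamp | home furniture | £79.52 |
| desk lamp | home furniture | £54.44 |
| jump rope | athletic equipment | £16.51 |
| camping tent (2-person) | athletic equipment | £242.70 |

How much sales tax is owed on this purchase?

£29.79

Floor lamp £79.52: home furniture → 6.5% → £5.1688
Desk lamp £54.44: home furniture → 6.5% → £3.5386
Jump rope £16.51: athletic equipment, under £200.00 → 2.75% → £0.454025
Camping tent (2-person) £242.70: athletic equipment, £200.00 or more → 8.5% → £20.6295
Unrounded tax sum = £29.790925 → £29.79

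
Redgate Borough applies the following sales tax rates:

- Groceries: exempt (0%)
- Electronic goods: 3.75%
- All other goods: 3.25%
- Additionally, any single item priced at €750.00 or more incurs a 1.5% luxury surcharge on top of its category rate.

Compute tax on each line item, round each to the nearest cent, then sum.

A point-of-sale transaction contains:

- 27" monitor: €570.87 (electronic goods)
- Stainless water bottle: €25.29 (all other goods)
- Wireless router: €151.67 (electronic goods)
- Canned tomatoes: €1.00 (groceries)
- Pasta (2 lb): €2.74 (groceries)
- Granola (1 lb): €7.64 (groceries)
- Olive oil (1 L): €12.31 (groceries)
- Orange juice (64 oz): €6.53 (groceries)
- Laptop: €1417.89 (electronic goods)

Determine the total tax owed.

€102.36

27" monitor €570.87: electronic goods → 3.75% → €21.41
Stainless water bottle €25.29: all other goods → 3.25% → €0.82
Wireless router €151.67: electronic goods → 3.75% → €5.69
Canned tomatoes €1.00: groceries → 0% → €0.00
Pasta (2 lb) €2.74: groceries → 0% → €0.00
Granola (1 lb) €7.64: groceries → 0% → €0.00
Olive oil (1 L) €12.31: groceries → 0% → €0.00
Orange juice (64 oz) €6.53: groceries → 0% → €0.00
Laptop €1417.89: electronic goods → 3.75% + 1.5% surcharge = 5.25% → €74.44
Total tax = €21.41 + €0.82 + €5.69 + €74.44 = €102.36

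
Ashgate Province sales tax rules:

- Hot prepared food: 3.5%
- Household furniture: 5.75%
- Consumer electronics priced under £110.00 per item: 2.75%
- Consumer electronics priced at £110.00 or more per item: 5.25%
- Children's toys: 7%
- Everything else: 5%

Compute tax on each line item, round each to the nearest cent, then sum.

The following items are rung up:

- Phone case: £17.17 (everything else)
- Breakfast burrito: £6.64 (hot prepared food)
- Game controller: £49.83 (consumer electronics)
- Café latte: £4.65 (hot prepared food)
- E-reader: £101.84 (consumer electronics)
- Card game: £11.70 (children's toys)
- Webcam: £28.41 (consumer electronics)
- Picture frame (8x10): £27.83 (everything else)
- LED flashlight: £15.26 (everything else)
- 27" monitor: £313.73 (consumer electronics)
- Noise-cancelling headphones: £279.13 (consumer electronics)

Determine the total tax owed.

Phone case £17.17: everything else → 5% → £0.86
Breakfast burrito £6.64: hot prepared food → 3.5% → £0.23
Game controller £49.83: consumer electronics, under £110.00 → 2.75% → £1.37
Café latte £4.65: hot prepared food → 3.5% → £0.16
E-reader £101.84: consumer electronics, under £110.00 → 2.75% → £2.80
Card game £11.70: children's toys → 7% → £0.82
Webcam £28.41: consumer electronics, under £110.00 → 2.75% → £0.78
Picture frame (8x10) £27.83: everything else → 5% → £1.39
LED flashlight £15.26: everything else → 5% → £0.76
27" monitor £313.73: consumer electronics, £110.00 or more → 5.25% → £16.47
Noise-cancelling headphones £279.13: consumer electronics, £110.00 or more → 5.25% → £14.65
Total tax = £0.86 + £0.23 + £1.37 + £0.16 + £2.80 + £0.82 + £0.78 + £1.39 + £0.76 + £16.47 + £14.65 = £40.29

£40.29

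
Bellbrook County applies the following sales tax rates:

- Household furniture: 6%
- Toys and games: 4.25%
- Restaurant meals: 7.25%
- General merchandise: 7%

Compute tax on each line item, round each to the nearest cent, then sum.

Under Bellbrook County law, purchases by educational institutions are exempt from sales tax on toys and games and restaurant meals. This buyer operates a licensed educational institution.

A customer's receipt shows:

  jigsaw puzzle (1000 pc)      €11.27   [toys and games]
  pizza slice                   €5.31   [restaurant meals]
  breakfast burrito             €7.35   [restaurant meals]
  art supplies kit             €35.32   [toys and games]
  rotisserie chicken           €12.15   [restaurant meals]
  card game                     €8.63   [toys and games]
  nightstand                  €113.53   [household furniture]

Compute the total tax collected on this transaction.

Jigsaw puzzle (1000 pc) €11.27: toys and games, buyer-exempt → 0% → €0.00
Pizza slice €5.31: restaurant meals, buyer-exempt → 0% → €0.00
Breakfast burrito €7.35: restaurant meals, buyer-exempt → 0% → €0.00
Art supplies kit €35.32: toys and games, buyer-exempt → 0% → €0.00
Rotisserie chicken €12.15: restaurant meals, buyer-exempt → 0% → €0.00
Card game €8.63: toys and games, buyer-exempt → 0% → €0.00
Nightstand €113.53: household furniture → 6% → €6.81
Total tax = €6.81

€6.81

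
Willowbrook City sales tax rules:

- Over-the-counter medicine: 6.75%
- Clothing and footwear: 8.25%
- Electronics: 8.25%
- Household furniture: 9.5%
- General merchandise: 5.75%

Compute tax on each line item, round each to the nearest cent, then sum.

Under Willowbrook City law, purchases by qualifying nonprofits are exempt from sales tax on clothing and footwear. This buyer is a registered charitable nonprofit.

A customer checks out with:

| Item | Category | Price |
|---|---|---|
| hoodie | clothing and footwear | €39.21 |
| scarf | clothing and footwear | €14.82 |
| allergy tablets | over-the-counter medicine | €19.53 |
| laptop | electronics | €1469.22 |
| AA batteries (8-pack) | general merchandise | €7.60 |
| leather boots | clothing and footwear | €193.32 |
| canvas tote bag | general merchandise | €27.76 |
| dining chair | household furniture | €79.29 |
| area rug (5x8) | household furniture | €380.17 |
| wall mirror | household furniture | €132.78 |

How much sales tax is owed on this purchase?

Hoodie €39.21: clothing and footwear, buyer-exempt → 0% → €0.00
Scarf €14.82: clothing and footwear, buyer-exempt → 0% → €0.00
Allergy tablets €19.53: over-the-counter medicine → 6.75% → €1.32
Laptop €1469.22: electronics → 8.25% → €121.21
AA batteries (8-pack) €7.60: general merchandise → 5.75% → €0.44
Leather boots €193.32: clothing and footwear, buyer-exempt → 0% → €0.00
Canvas tote bag €27.76: general merchandise → 5.75% → €1.60
Dining chair €79.29: household furniture → 9.5% → €7.53
Area rug (5x8) €380.17: household furniture → 9.5% → €36.12
Wall mirror €132.78: household furniture → 9.5% → €12.61
Total tax = €1.32 + €121.21 + €0.44 + €1.60 + €7.53 + €36.12 + €12.61 = €180.83

€180.83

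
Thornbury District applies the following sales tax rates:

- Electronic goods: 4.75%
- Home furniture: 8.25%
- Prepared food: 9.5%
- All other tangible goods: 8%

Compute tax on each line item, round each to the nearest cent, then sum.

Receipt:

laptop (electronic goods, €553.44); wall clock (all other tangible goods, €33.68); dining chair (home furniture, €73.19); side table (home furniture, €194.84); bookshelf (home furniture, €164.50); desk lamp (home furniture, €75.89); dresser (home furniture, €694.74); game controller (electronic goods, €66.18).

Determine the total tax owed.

Laptop €553.44: electronic goods → 4.75% → €26.29
Wall clock €33.68: all other tangible goods → 8% → €2.69
Dining chair €73.19: home furniture → 8.25% → €6.04
Side table €194.84: home furniture → 8.25% → €16.07
Bookshelf €164.50: home furniture → 8.25% → €13.57
Desk lamp €75.89: home furniture → 8.25% → €6.26
Dresser €694.74: home furniture → 8.25% → €57.32
Game controller €66.18: electronic goods → 4.75% → €3.14
Total tax = €26.29 + €2.69 + €6.04 + €16.07 + €13.57 + €6.26 + €57.32 + €3.14 = €131.38

€131.38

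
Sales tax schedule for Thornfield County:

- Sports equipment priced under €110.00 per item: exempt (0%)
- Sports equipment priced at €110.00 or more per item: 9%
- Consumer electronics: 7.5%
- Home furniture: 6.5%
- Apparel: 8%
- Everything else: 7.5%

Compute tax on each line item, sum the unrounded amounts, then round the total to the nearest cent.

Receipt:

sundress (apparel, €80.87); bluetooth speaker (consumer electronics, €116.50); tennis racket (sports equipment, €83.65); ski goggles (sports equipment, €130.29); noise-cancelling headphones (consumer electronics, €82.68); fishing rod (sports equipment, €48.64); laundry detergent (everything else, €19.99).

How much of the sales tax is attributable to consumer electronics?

Bluetooth speaker €116.50: consumer electronics → 7.5% → €8.7375
Noise-cancelling headphones €82.68: consumer electronics → 7.5% → €6.201
Tax on consumer electronics: unrounded sum = €14.9385 → €14.94

€14.94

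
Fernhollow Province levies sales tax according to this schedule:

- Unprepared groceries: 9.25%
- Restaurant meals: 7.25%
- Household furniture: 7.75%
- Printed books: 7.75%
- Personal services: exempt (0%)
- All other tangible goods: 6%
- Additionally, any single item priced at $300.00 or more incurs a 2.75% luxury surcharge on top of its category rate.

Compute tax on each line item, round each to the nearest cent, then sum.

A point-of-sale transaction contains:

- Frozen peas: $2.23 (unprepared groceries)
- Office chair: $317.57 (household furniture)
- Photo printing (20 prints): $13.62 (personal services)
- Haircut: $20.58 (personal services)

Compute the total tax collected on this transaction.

$33.55

Frozen peas $2.23: unprepared groceries → 9.25% → $0.21
Office chair $317.57: household furniture → 7.75% + 2.75% surcharge = 10.5% → $33.34
Photo printing (20 prints) $13.62: personal services → 0% → $0.00
Haircut $20.58: personal services → 0% → $0.00
Total tax = $0.21 + $33.34 = $33.55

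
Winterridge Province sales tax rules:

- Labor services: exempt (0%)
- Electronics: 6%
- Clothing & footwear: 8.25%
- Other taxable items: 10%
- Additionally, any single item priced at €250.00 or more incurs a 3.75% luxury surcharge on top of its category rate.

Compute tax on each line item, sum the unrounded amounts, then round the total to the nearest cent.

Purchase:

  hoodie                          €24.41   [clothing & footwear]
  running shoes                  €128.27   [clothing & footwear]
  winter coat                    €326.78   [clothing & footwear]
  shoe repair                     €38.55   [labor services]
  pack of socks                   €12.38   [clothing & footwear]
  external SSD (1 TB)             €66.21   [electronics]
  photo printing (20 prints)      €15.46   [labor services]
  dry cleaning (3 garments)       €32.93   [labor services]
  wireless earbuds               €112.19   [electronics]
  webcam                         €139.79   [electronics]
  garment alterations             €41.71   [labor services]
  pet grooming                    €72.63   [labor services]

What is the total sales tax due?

€71.92

Hoodie €24.41: clothing & footwear → 8.25% → €2.013825
Running shoes €128.27: clothing & footwear → 8.25% → €10.582275
Winter coat €326.78: clothing & footwear → 8.25% + 3.75% surcharge = 12% → €39.2136
Shoe repair €38.55: labor services → 0% → €0.00
Pack of socks €12.38: clothing & footwear → 8.25% → €1.02135
External SSD (1 TB) €66.21: electronics → 6% → €3.9726
Photo printing (20 prints) €15.46: labor services → 0% → €0.00
Dry cleaning (3 garments) €32.93: labor services → 0% → €0.00
Wireless earbuds €112.19: electronics → 6% → €6.7314
Webcam €139.79: electronics → 6% → €8.3874
Garment alterations €41.71: labor services → 0% → €0.00
Pet grooming €72.63: labor services → 0% → €0.00
Unrounded tax sum = €71.92245 → €71.92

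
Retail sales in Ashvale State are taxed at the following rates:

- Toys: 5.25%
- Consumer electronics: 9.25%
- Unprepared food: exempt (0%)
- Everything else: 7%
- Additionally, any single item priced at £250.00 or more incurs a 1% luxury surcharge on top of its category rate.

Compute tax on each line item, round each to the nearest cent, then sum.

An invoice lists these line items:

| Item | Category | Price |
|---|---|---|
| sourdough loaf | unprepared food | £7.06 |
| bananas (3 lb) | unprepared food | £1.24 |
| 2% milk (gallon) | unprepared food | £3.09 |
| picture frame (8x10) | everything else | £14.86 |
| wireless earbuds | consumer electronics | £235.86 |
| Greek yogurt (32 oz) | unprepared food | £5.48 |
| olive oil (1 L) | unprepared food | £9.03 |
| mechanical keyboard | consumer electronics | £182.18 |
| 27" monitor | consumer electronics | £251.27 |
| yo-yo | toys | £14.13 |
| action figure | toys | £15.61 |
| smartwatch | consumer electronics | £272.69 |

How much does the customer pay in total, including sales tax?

Sourdough loaf £7.06: unprepared food → 0% → £0.00
Bananas (3 lb) £1.24: unprepared food → 0% → £0.00
2% milk (gallon) £3.09: unprepared food → 0% → £0.00
Picture frame (8x10) £14.86: everything else → 7% → £1.04
Wireless earbuds £235.86: consumer electronics → 9.25% → £21.82
Greek yogurt (32 oz) £5.48: unprepared food → 0% → £0.00
Olive oil (1 L) £9.03: unprepared food → 0% → £0.00
Mechanical keyboard £182.18: consumer electronics → 9.25% → £16.85
27" monitor £251.27: consumer electronics → 9.25% + 1% surcharge = 10.25% → £25.76
Yo-yo £14.13: toys → 5.25% → £0.74
Action figure £15.61: toys → 5.25% → £0.82
Smartwatch £272.69: consumer electronics → 9.25% + 1% surcharge = 10.25% → £27.95
Subtotal = £1012.50; tax = £94.98; total due = £1107.48

£1107.48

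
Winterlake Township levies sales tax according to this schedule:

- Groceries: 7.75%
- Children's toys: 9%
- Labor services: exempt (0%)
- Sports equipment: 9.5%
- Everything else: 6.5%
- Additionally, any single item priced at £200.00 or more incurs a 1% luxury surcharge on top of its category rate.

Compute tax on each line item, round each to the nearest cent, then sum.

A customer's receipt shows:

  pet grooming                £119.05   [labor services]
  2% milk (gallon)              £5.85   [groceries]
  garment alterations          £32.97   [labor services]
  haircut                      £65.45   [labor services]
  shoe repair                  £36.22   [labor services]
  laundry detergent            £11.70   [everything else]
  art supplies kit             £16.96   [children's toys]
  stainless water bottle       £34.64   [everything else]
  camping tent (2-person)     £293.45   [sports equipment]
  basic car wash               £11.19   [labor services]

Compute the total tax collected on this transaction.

£35.80

Pet grooming £119.05: labor services → 0% → £0.00
2% milk (gallon) £5.85: groceries → 7.75% → £0.45
Garment alterations £32.97: labor services → 0% → £0.00
Haircut £65.45: labor services → 0% → £0.00
Shoe repair £36.22: labor services → 0% → £0.00
Laundry detergent £11.70: everything else → 6.5% → £0.76
Art supplies kit £16.96: children's toys → 9% → £1.53
Stainless water bottle £34.64: everything else → 6.5% → £2.25
Camping tent (2-person) £293.45: sports equipment → 9.5% + 1% surcharge = 10.5% → £30.81
Basic car wash £11.19: labor services → 0% → £0.00
Total tax = £0.45 + £0.76 + £1.53 + £2.25 + £30.81 = £35.80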